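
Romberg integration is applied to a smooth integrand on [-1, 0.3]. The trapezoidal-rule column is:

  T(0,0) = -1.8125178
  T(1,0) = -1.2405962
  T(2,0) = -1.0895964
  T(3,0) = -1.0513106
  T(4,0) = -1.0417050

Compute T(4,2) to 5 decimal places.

Richardson extrapolation on the trapezoidal column (denominator 4−1=3):
T(3,1) = (4·(-1.0513106) − (-1.0895964)) / 3 = -1.0385487
T(4,1) = (4·(-1.0417050) − (-1.0513106)) / 3 = -1.0385031
T(4,2) = -1.0385031 + (-1.0385031 − (-1.0385487))/15 = -1.0385001
(Column j=1 coincides with Simpson's rule on the same nodes.)

-1.03850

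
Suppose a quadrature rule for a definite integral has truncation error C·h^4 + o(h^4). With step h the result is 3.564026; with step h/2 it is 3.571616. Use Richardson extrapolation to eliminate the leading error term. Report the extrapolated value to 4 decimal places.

3.5721

Extrapolated value = (16·A(h/2) − A(h)) / (16 − 1)
= (16·3.571616 − 3.564026) / 15
= 53.581830 / 15 = 3.572122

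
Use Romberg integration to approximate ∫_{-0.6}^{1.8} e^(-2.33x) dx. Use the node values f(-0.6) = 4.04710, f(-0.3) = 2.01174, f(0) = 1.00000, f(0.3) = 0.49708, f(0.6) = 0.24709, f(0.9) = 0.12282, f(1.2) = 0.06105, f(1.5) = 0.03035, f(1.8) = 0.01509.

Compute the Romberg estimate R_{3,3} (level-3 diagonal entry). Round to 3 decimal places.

R_{0,0} (trapezoid, 1 panel, h=2.4000): 4.87463
R_{1,0} (trapezoid, 2 panels, h=1.2000): 2.73382
R_{2,0} (trapezoid, 4 panels, h=0.6000): 2.00354
R_{3,0} (trapezoid, 8 panels, h=0.3000): 1.80037
R_{1,1} = 2.73382 + (2.73382 − 4.87463)/3 = 2.02022
R_{2,1} = 2.00354 + (2.00354 − 2.73382)/3 = 1.76011
R_{3,1} = 1.80037 + (1.80037 − 2.00354)/3 = 1.73265
R_{2,2} = 1.76011 + (1.76011 − 2.02022)/15 = 1.74277
R_{3,2} = 1.73265 + (1.73265 − 1.76011)/15 = 1.73082
R_{3,3} = 1.73082 + (1.73082 − 1.74277)/63 = 1.73063

1.731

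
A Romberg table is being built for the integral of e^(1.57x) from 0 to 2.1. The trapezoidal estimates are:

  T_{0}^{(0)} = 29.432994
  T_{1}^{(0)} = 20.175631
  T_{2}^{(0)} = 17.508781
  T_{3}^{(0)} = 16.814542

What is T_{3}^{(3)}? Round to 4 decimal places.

16.5806

T_{1}^{(1)} = 20.175631 + (20.175631 − 29.432994)/3 = 17.089843
T_{2}^{(1)} = (4·17.508781 − 20.175631) / 3 = 16.619831
T_{3}^{(1)} = (4·16.814542 − 17.508781) / 3 = 16.583129
T_{2}^{(2)} = 16.619831 + (16.619831 − 17.089843)/15 = 16.588497
T_{3}^{(2)} = 16.583129 + (16.583129 − 16.619831)/15 = 16.580682
T_{3}^{(3)} = (64·16.580682 − 16.588497) / 63 = 16.580558
(Column j=1 coincides with Simpson's rule on the same nodes.)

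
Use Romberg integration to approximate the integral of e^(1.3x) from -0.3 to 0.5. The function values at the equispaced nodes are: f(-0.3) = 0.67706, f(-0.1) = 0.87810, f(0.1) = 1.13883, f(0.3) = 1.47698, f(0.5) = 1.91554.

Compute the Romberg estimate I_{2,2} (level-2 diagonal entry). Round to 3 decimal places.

0.953

I_{0,0} (trapezoid, 1 panel, h=0.8000): 1.03704
I_{1,0} (trapezoid, 2 panels, h=0.4000): 0.97405
I_{2,0} (trapezoid, 4 panels, h=0.2000): 0.95804
I_{1,1} = 0.97405 + (0.97405 − 1.03704)/3 = 0.95305
I_{2,1} = 0.95804 + (0.95804 − 0.97405)/3 = 0.95270
I_{2,2} = 0.95270 + (0.95270 − 0.95305)/15 = 0.95268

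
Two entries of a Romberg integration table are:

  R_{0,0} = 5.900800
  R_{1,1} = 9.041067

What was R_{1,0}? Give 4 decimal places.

8.2560

From R_{1,1} = (4·R_{1,0} − R_{0,0})/3, solve for R_{1,0}:
4·R_{1,0} = 3·9.041067 + 5.900800 = 33.024001
R_{1,0} = 8.256000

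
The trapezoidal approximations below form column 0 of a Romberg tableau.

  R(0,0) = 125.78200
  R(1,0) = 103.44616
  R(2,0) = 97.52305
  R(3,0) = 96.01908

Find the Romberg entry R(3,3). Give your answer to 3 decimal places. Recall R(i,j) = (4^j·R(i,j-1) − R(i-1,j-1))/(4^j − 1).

Richardson extrapolation on the trapezoidal column (denominator 4−1=3):
R(1,1) = (4·103.44616 − 125.78200) / 3 = 96.00088
R(2,1) = (4·97.52305 − 103.44616) / 3 = 95.54868
R(3,1) = 96.01908 + (96.01908 − 97.52305)/3 = 95.51776
R(2,2) = (16·95.54868 − 96.00088) / 15 = 95.51853
R(3,2) = (16·95.51776 − 95.54868) / 15 = 95.51570
R(3,3) = (64·95.51570 − 95.51853) / 63 = 95.51566

95.516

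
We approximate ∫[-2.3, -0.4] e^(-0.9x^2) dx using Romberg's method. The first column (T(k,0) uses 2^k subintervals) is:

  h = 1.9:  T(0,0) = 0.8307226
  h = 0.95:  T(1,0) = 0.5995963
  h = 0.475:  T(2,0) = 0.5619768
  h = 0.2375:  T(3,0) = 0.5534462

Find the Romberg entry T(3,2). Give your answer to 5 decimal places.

T(2,1) = 0.5619768 + (0.5619768 − 0.5995963)/3 = 0.5494370
T(3,1) = (4·0.5534462 − 0.5619768) / 3 = 0.5506027
T(3,2) = 0.5506027 + (0.5506027 − 0.5494370)/15 = 0.5506804

0.55068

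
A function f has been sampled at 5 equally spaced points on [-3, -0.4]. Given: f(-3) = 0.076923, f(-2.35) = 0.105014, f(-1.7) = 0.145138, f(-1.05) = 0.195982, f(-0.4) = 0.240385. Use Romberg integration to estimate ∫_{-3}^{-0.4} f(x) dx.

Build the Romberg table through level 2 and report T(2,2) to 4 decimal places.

0.3927

T(0,0) (trapezoid, 1 panel, h=2.6000): 0.412500
T(1,0) (trapezoid, 2 panels, h=1.3000): 0.394930
T(2,0) (trapezoid, 4 panels, h=0.6500): 0.393112
T(1,1) = 0.394930 + (0.394930 − 0.412500)/3 = 0.389073
T(2,1) = 0.393112 + (0.393112 − 0.394930)/3 = 0.392506
T(2,2) = 0.392506 + (0.392506 − 0.389073)/15 = 0.392735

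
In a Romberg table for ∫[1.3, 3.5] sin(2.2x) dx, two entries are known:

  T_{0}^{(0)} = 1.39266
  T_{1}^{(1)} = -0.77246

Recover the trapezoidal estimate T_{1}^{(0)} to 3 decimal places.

-0.231

From T_{1}^{(1)} = (4·T_{1}^{(0)} − T_{0}^{(0)})/3, solve for T_{1}^{(0)}:
4·T_{1}^{(0)} = 3·(-0.77246) + 1.39266 = -0.92472
T_{1}^{(0)} = -0.23118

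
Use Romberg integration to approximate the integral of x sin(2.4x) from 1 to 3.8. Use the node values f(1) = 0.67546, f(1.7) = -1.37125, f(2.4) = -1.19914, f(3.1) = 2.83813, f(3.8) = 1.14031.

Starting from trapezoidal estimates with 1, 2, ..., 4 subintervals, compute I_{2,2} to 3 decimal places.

1.408

I_{0,0} (trapezoid, 1 panel, h=2.8000): 2.54208
I_{1,0} (trapezoid, 2 panels, h=1.4000): -0.40776
I_{2,0} (trapezoid, 4 panels, h=0.7000): 0.82294
I_{1,1} = -0.40776 + (-0.40776 − 2.54208)/3 = -1.39104
I_{2,1} = 0.82294 + (0.82294 − (-0.40776))/3 = 1.23317
I_{2,2} = 1.23317 + (1.23317 − (-1.39104))/15 = 1.40812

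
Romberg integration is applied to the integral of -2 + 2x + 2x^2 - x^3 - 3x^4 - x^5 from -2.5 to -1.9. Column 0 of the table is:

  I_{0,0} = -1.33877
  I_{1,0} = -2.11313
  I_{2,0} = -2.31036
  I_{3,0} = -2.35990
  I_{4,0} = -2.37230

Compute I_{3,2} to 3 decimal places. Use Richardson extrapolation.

Richardson extrapolation on the trapezoidal column (denominator 4−1=3):
I_{2,1} = (4·(-2.31036) − (-2.11313)) / 3 = -2.37610
I_{3,1} = (4·(-2.35990) − (-2.31036)) / 3 = -2.37641
I_{3,2} = -2.37641 + (-2.37641 − (-2.37610))/15 = -2.37643

-2.376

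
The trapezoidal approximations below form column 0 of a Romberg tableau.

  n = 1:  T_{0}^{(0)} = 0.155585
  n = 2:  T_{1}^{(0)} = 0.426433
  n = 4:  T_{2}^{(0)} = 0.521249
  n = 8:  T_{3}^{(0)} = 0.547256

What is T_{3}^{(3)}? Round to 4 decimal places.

T_{1}^{(1)} = (4·0.426433 − 0.155585) / 3 = 0.516716
T_{2}^{(1)} = (4·0.521249 − 0.426433) / 3 = 0.552854
T_{3}^{(1)} = 0.547256 + (0.547256 − 0.521249)/3 = 0.555925
T_{2}^{(2)} = 0.552854 + (0.552854 − 0.516716)/15 = 0.555263
T_{3}^{(2)} = (16·0.555925 − 0.552854) / 15 = 0.556130
T_{3}^{(3)} = (64·0.556130 − 0.555263) / 63 = 0.556144

0.5561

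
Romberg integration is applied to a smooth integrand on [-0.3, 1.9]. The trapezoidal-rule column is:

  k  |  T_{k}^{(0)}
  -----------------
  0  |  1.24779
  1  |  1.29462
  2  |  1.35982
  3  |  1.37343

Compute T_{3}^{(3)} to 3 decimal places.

Richardson extrapolation on the trapezoidal column (denominator 4−1=3):
T_{1}^{(1)} = (4·1.29462 − 1.24779) / 3 = 1.31023
T_{2}^{(1)} = (4·1.35982 − 1.29462) / 3 = 1.38155
T_{3}^{(1)} = (4·1.37343 − 1.35982) / 3 = 1.37797
T_{2}^{(2)} = 1.38155 + (1.38155 − 1.31023)/15 = 1.38630
T_{3}^{(2)} = (16·1.37797 − 1.38155) / 15 = 1.37773
T_{3}^{(3)} = 1.37773 + (1.37773 − 1.38630)/63 = 1.37759

1.378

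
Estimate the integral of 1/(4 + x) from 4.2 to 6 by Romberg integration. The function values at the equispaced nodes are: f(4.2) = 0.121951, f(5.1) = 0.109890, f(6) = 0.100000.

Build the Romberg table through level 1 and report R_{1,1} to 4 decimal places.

0.1985

R_{0,0} (trapezoid, 1 panel, h=1.8000): 0.199756
R_{1,0} (trapezoid, 2 panels, h=0.9000): 0.198779
R_{1,1} = 0.198779 + (0.198779 − 0.199756)/3 = 0.198453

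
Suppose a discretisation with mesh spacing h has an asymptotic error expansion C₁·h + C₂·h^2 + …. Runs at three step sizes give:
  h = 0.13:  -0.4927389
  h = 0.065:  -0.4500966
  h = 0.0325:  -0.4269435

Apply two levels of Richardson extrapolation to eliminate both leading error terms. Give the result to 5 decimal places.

First eliminate the h term (factor 2^1 = 2):
  B₁ = (2·(-0.4500966) − (-0.4927389))/1 = -0.4074543
  B₂ = (2·(-0.4269435) − (-0.4500966))/1 = -0.4037904
Then eliminate the h^2 term (factor 2^2 = 4):
  (4·(-0.4037904) − (-0.4074543))/3 = -0.4025691

-0.40257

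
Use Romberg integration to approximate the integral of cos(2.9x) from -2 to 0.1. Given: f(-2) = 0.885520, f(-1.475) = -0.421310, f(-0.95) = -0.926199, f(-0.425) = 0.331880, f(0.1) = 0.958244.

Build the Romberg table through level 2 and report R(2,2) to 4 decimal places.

-0.0250

R(0,0) (trapezoid, 1 panel, h=2.1000): 1.935952
R(1,0) (trapezoid, 2 panels, h=1.0500): -0.004533
R(2,0) (trapezoid, 4 panels, h=0.5250): -0.049217
R(1,1) = -0.004533 + (-0.004533 − 1.935952)/3 = -0.651361
R(2,1) = -0.049217 + (-0.049217 − (-0.004533))/3 = -0.064112
R(2,2) = -0.064112 + (-0.064112 − (-0.651361))/15 = -0.024962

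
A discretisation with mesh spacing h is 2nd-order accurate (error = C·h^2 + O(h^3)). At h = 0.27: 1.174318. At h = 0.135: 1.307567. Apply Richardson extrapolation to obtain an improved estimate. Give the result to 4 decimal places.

Extrapolated value = (4·A(h/2) − A(h)) / (4 − 1)
= (4·1.307567 − 1.174318) / 3
= 4.055950 / 3 = 1.351983

1.3520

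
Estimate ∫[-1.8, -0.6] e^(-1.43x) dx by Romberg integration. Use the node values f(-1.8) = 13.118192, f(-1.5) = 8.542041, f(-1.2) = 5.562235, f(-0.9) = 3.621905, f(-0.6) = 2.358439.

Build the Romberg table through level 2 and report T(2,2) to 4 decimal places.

7.5244

T(0,0) (trapezoid, 1 panel, h=1.2000): 9.285979
T(1,0) (trapezoid, 2 panels, h=0.6000): 7.980330
T(2,0) (trapezoid, 4 panels, h=0.3000): 7.639349
T(1,1) = 7.980330 + (7.980330 − 9.285979)/3 = 7.545114
T(2,1) = 7.639349 + (7.639349 − 7.980330)/3 = 7.525689
T(2,2) = 7.525689 + (7.525689 − 7.545114)/15 = 7.524394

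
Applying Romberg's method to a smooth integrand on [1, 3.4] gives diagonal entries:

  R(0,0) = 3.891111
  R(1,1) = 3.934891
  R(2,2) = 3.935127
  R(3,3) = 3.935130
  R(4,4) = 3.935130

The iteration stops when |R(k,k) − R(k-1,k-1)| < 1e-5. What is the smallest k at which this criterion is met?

k = 3

|R(1,1) − R(0,0)| = 0.043780 ≥ 1e-5
|R(2,2) − R(1,1)| = 0.000236 ≥ 1e-5
|R(3,3) − R(2,2)| = 0.000003 < 1e-5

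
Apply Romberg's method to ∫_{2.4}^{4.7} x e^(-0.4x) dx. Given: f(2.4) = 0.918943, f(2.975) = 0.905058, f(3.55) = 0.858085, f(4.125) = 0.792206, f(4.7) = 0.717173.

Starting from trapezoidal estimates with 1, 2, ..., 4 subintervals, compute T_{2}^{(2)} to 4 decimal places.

T_{0}^{(0)} (trapezoid, 1 panel, h=2.3000): 1.881533
T_{1}^{(0)} (trapezoid, 2 panels, h=1.1500): 1.927564
T_{2}^{(0)} (trapezoid, 4 panels, h=0.5750): 1.939709
T_{1}^{(1)} = 1.927564 + (1.927564 − 1.881533)/3 = 1.942908
T_{2}^{(1)} = 1.939709 + (1.939709 − 1.927564)/3 = 1.943757
T_{2}^{(2)} = 1.943757 + (1.943757 − 1.942908)/15 = 1.943814

1.9438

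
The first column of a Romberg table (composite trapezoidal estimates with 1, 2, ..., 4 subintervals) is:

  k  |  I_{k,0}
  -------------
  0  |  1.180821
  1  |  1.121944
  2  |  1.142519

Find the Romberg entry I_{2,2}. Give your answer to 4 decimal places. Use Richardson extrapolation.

Richardson extrapolation on the trapezoidal column (denominator 4−1=3):
I_{1,1} = (4·1.121944 − 1.180821) / 3 = 1.102318
I_{2,1} = (4·1.142519 − 1.121944) / 3 = 1.149377
I_{2,2} = 1.149377 + (1.149377 − 1.102318)/15 = 1.152514

1.1525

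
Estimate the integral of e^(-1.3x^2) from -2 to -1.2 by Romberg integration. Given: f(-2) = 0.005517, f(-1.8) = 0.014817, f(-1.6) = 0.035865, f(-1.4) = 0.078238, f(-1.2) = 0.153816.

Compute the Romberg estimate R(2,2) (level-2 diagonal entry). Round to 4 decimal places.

0.0402

R(0,0) (trapezoid, 1 panel, h=0.8000): 0.063733
R(1,0) (trapezoid, 2 panels, h=0.4000): 0.046213
R(2,0) (trapezoid, 4 panels, h=0.2000): 0.041717
R(1,1) = 0.046213 + (0.046213 − 0.063733)/3 = 0.040373
R(2,1) = 0.041717 + (0.041717 − 0.046213)/3 = 0.040218
R(2,2) = 0.040218 + (0.040218 − 0.040373)/15 = 0.040208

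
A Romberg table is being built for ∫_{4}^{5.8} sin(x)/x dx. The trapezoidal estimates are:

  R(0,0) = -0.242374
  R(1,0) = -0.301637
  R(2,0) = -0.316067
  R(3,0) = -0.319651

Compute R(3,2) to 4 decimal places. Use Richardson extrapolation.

-0.3208

R(2,1) = -0.316067 + (-0.316067 − (-0.301637))/3 = -0.320877
R(3,1) = (4·(-0.319651) − (-0.316067)) / 3 = -0.320846
R(3,2) = (16·(-0.320846) − (-0.320877)) / 15 = -0.320844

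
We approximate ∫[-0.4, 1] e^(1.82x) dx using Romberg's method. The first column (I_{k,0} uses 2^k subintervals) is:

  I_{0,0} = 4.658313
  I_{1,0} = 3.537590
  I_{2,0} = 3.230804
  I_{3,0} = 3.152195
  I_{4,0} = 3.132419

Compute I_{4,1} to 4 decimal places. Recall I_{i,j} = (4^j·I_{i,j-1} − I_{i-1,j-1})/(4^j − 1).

3.1258

I_{4,1} = (4·3.132419 − 3.152195) / 3 = 3.125827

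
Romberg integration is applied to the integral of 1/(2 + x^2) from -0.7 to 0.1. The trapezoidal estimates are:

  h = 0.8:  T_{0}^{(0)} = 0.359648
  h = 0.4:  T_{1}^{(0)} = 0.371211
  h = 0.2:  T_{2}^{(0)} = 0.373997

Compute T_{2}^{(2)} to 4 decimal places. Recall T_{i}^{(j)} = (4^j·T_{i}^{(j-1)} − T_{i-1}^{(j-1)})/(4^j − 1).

0.3749

T_{1}^{(1)} = 0.371211 + (0.371211 − 0.359648)/3 = 0.375065
T_{2}^{(1)} = 0.373997 + (0.373997 − 0.371211)/3 = 0.374926
T_{2}^{(2)} = (16·0.374926 − 0.375065) / 15 = 0.374917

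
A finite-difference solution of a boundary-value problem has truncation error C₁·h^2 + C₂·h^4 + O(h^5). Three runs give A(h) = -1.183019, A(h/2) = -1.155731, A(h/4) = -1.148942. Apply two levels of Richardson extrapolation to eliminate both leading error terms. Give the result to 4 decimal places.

First eliminate the h^2 term (factor 2^2 = 4):
  B₁ = (4·(-1.155731) − (-1.183019))/3 = -1.146635
  B₂ = (4·(-1.148942) − (-1.155731))/3 = -1.146679
Then eliminate the h^4 term (factor 2^4 = 16):
  (16·(-1.146679) − (-1.146635))/15 = -1.146682

-1.1467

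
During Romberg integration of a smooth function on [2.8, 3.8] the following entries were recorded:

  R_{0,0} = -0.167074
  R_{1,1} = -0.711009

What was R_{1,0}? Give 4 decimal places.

From R_{1,1} = (4·R_{1,0} − R_{0,0})/3, solve for R_{1,0}:
4·R_{1,0} = 3·(-0.711009) + (-0.167074) = -2.300101
R_{1,0} = -0.575025

-0.5750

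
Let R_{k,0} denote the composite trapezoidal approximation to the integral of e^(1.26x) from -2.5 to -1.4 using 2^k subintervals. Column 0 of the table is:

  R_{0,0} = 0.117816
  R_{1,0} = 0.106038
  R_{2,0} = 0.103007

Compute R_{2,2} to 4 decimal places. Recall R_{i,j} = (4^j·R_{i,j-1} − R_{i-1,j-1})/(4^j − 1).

0.1020

R_{1,1} = (4·0.106038 − 0.117816) / 3 = 0.102112
R_{2,1} = 0.103007 + (0.103007 − 0.106038)/3 = 0.101997
R_{2,2} = 0.101997 + (0.101997 − 0.102112)/15 = 0.101989
(Column j=1 coincides with Simpson's rule on the same nodes.)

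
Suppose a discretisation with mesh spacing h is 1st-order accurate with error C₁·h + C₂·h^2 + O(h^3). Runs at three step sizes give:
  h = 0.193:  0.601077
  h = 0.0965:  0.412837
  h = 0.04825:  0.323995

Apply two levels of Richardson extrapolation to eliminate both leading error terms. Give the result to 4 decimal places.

First eliminate the h term (factor 2^1 = 2):
  B₁ = (2·0.412837 − 0.601077)/1 = 0.224597
  B₂ = (2·0.323995 − 0.412837)/1 = 0.235153
Then eliminate the h^2 term (factor 2^2 = 4):
  (4·0.235153 − 0.224597)/3 = 0.238672

0.2387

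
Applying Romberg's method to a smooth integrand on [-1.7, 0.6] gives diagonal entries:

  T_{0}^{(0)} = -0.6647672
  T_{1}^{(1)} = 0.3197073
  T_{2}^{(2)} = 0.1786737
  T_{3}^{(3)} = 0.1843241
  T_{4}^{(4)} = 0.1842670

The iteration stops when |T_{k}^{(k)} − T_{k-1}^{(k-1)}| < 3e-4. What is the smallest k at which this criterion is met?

k = 4

|T_{1}^{(1)} − T_{0}^{(0)}| = 0.9844745 ≥ 3e-4
|T_{2}^{(2)} − T_{1}^{(1)}| = 0.1410336 ≥ 3e-4
|T_{3}^{(3)} − T_{2}^{(2)}| = 0.0056504 ≥ 3e-4
|T_{4}^{(4)} − T_{3}^{(3)}| = 0.0000571 < 3e-4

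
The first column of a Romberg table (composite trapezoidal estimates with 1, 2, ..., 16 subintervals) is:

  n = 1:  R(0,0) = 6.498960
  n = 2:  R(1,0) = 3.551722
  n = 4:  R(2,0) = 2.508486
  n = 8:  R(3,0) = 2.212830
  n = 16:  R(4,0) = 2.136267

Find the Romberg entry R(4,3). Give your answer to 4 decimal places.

2.1105

Richardson extrapolation on the trapezoidal column (denominator 4−1=3):
R(2,1) = (4·2.508486 − 3.551722) / 3 = 2.160741
R(3,1) = 2.212830 + (2.212830 − 2.508486)/3 = 2.114278
R(4,1) = 2.136267 + (2.136267 − 2.212830)/3 = 2.110746
R(3,2) = 2.114278 + (2.114278 − 2.160741)/15 = 2.111180
R(4,2) = (16·2.110746 − 2.114278) / 15 = 2.110511
R(4,3) = (64·2.110511 − 2.111180) / 63 = 2.110500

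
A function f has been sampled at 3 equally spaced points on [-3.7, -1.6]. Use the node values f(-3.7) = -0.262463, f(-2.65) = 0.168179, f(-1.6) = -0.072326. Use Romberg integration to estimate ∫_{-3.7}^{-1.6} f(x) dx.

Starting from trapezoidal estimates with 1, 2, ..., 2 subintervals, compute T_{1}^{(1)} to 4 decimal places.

0.1183

T_{0}^{(0)} (trapezoid, 1 panel, h=2.1000): -0.351528
T_{1}^{(0)} (trapezoid, 2 panels, h=1.0500): 0.000824
T_{1}^{(1)} = 0.000824 + (0.000824 − (-0.351528))/3 = 0.118275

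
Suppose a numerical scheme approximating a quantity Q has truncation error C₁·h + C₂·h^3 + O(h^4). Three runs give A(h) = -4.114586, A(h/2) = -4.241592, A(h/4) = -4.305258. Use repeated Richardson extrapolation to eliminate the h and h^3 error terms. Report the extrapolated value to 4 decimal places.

-4.3690

First eliminate the h term (factor 2^1 = 2):
  B₁ = (2·(-4.241592) − (-4.114586))/1 = -4.368598
  B₂ = (2·(-4.305258) − (-4.241592))/1 = -4.368924
Then eliminate the h^3 term (factor 2^3 = 8):
  (8·(-4.368924) − (-4.368598))/7 = -4.368971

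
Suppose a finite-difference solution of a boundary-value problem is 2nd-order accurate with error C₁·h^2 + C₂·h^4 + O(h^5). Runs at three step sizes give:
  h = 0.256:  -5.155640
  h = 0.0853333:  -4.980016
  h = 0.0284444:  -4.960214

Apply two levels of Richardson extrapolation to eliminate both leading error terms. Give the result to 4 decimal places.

-4.9577

First eliminate the h^2 term (factor 3^2 = 9):
  B₁ = (9·(-4.980016) − (-5.155640))/8 = -4.958063
  B₂ = (9·(-4.960214) − (-4.980016))/8 = -4.957739
Then eliminate the h^4 term (factor 3^4 = 81):
  (81·(-4.957739) − (-4.958063))/80 = -4.957735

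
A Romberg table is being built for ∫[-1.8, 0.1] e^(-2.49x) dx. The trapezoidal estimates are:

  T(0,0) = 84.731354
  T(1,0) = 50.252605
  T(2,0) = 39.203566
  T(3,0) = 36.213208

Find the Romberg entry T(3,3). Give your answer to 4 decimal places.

Richardson extrapolation on the trapezoidal column (denominator 4−1=3):
T(1,1) = (4·50.252605 − 84.731354) / 3 = 38.759689
T(2,1) = 39.203566 + (39.203566 − 50.252605)/3 = 35.520553
T(3,1) = 36.213208 + (36.213208 − 39.203566)/3 = 35.216422
T(2,2) = 35.520553 + (35.520553 − 38.759689)/15 = 35.304611
T(3,2) = 35.216422 + (35.216422 − 35.520553)/15 = 35.196147
T(3,3) = (64·35.196147 − 35.304611) / 63 = 35.194425

35.1944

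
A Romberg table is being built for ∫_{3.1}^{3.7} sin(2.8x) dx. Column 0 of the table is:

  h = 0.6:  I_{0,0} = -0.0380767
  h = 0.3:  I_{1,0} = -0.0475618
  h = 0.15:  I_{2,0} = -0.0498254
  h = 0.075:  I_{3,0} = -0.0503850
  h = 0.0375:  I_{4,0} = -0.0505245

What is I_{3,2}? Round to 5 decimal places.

I_{2,1} = (4·(-0.0498254) − (-0.0475618)) / 3 = -0.0505799
I_{3,1} = -0.0503850 + (-0.0503850 − (-0.0498254))/3 = -0.0505715
I_{3,2} = -0.0505715 + (-0.0505715 − (-0.0505799))/15 = -0.0505709

-0.05057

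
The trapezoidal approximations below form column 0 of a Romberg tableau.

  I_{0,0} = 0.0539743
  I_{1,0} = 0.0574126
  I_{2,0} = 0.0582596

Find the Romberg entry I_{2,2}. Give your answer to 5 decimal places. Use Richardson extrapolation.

0.05854

I_{1,1} = 0.0574126 + (0.0574126 − 0.0539743)/3 = 0.0585587
I_{2,1} = 0.0582596 + (0.0582596 − 0.0574126)/3 = 0.0585419
I_{2,2} = 0.0585419 + (0.0585419 − 0.0585587)/15 = 0.0585408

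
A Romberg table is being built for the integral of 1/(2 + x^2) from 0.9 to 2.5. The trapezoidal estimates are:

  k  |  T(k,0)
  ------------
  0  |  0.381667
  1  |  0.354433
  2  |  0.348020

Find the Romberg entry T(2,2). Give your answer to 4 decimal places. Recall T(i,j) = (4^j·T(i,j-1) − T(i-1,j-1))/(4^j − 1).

T(1,1) = (4·0.354433 − 0.381667) / 3 = 0.345355
T(2,1) = (4·0.348020 − 0.354433) / 3 = 0.345882
T(2,2) = (16·0.345882 − 0.345355) / 15 = 0.345917

0.3459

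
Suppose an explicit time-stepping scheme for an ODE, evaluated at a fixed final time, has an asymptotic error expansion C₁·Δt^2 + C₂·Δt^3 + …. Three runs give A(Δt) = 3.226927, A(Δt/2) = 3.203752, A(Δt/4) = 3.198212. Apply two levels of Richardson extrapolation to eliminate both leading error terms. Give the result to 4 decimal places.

First eliminate the Δt^2 term (factor 2^2 = 4):
  B₁ = (4·3.203752 − 3.226927)/3 = 3.196027
  B₂ = (4·3.198212 − 3.203752)/3 = 3.196365
Then eliminate the Δt^3 term (factor 2^3 = 8):
  (8·3.196365 − 3.196027)/7 = 3.196413

3.1964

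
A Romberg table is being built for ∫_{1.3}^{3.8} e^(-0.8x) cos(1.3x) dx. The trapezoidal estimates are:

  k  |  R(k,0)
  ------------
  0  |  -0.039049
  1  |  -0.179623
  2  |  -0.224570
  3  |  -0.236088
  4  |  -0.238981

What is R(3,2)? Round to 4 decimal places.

-0.2400

R(2,1) = (4·(-0.224570) − (-0.179623)) / 3 = -0.239552
R(3,1) = -0.236088 + (-0.236088 − (-0.224570))/3 = -0.239927
R(3,2) = (16·(-0.239927) − (-0.239552)) / 15 = -0.239952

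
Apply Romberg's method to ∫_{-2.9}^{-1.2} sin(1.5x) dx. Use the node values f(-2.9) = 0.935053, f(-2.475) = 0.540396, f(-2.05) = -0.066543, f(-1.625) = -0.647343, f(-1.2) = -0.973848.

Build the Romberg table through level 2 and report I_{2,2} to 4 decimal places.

-0.0849

I_{0,0} (trapezoid, 1 panel, h=1.7000): -0.032976
I_{1,0} (trapezoid, 2 panels, h=0.8500): -0.073049
I_{2,0} (trapezoid, 4 panels, h=0.4250): -0.081977
I_{1,1} = -0.073049 + (-0.073049 − (-0.032976))/3 = -0.086407
I_{2,1} = -0.081977 + (-0.081977 − (-0.073049))/3 = -0.084953
I_{2,2} = -0.084953 + (-0.084953 − (-0.086407))/15 = -0.084856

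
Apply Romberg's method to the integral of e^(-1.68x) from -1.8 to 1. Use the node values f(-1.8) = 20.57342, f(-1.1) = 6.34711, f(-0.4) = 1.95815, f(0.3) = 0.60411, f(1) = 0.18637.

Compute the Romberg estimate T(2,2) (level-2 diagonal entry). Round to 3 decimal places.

12.172

T(0,0) (trapezoid, 1 panel, h=2.8000): 29.06371
T(1,0) (trapezoid, 2 panels, h=1.4000): 17.27326
T(2,0) (trapezoid, 4 panels, h=0.7000): 13.50249
T(1,1) = 17.27326 + (17.27326 − 29.06371)/3 = 13.34311
T(2,1) = 13.50249 + (13.50249 − 17.27326)/3 = 12.24557
T(2,2) = 12.24557 + (12.24557 − 13.34311)/15 = 12.17240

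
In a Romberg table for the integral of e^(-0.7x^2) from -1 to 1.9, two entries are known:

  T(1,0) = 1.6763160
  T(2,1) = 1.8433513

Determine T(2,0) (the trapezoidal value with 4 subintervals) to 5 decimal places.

From T(2,1) = (4·T(2,0) − T(1,0))/3, solve for T(2,0):
4·T(2,0) = 3·1.8433513 + 1.6763160 = 7.2063699
T(2,0) = 1.8015925

1.80159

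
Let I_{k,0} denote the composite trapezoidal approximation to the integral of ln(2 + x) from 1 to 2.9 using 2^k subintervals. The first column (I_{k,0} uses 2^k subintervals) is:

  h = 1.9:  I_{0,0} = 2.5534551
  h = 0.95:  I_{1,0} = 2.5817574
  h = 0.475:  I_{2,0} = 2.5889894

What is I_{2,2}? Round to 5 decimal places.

Richardson extrapolation on the trapezoidal column (denominator 4−1=3):
I_{1,1} = 2.5817574 + (2.5817574 − 2.5534551)/3 = 2.5911915
I_{2,1} = (4·2.5889894 − 2.5817574) / 3 = 2.5914001
I_{2,2} = (16·2.5914001 − 2.5911915) / 15 = 2.5914140
(Column j=1 coincides with Simpson's rule on the same nodes.)

2.59141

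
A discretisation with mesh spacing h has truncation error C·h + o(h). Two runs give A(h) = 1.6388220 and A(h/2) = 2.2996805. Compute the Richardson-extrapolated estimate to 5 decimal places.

The leading error scales as h; refining by a factor of 2 reduces it by 2^1 = 2.
Extrapolated value = (2·A(h/2) − A(h)) / (2 − 1)
= (2·2.2996805 − 1.6388220) / 1
= 2.9605390 / 1 = 2.9605390

2.96054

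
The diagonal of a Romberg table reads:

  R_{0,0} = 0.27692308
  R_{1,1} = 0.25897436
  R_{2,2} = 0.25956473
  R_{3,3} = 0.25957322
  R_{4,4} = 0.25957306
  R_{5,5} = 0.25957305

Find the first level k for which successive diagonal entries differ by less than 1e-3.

k = 2

|R_{1,1} − R_{0,0}| = 0.01794872 ≥ 1e-3
|R_{2,2} − R_{1,1}| = 0.00059037 < 1e-3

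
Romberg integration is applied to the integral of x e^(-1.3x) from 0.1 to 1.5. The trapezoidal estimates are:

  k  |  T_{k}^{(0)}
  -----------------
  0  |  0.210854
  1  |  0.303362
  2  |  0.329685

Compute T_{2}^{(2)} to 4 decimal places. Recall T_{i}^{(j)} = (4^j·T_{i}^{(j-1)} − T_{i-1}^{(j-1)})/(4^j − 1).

Richardson extrapolation on the trapezoidal column (denominator 4−1=3):
T_{1}^{(1)} = 0.303362 + (0.303362 − 0.210854)/3 = 0.334198
T_{2}^{(1)} = (4·0.329685 − 0.303362) / 3 = 0.338459
T_{2}^{(2)} = (16·0.338459 − 0.334198) / 15 = 0.338743

0.3387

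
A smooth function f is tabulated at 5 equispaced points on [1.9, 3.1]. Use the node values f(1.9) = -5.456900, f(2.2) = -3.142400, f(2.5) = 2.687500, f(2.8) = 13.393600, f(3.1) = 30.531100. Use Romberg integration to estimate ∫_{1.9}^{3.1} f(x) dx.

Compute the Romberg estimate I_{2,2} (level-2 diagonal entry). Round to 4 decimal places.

I_{0,0} (trapezoid, 1 panel, h=1.2000): 15.044520
I_{1,0} (trapezoid, 2 panels, h=0.6000): 9.134760
I_{2,0} (trapezoid, 4 panels, h=0.3000): 7.642740
I_{1,1} = 9.134760 + (9.134760 − 15.044520)/3 = 7.164840
I_{2,1} = 7.642740 + (7.642740 − 9.134760)/3 = 7.145400
I_{2,2} = 7.145400 + (7.145400 − 7.164840)/15 = 7.144104

7.1441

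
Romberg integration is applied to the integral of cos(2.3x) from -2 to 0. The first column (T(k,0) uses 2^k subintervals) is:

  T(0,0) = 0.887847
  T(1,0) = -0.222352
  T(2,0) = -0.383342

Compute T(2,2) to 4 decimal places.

-0.4266

Richardson extrapolation on the trapezoidal column (denominator 4−1=3):
T(1,1) = (4·(-0.222352) − 0.887847) / 3 = -0.592418
T(2,1) = -0.383342 + (-0.383342 − (-0.222352))/3 = -0.437005
T(2,2) = (16·(-0.437005) − (-0.592418)) / 15 = -0.426644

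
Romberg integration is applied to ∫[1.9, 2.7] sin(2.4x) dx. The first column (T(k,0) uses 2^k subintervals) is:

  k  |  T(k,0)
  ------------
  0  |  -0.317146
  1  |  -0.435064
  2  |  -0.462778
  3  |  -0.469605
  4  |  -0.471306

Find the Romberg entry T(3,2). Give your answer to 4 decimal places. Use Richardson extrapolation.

T(2,1) = (4·(-0.462778) − (-0.435064)) / 3 = -0.472016
T(3,1) = -0.469605 + (-0.469605 − (-0.462778))/3 = -0.471881
T(3,2) = -0.471881 + (-0.471881 − (-0.472016))/15 = -0.471872
(Column j=1 coincides with Simpson's rule on the same nodes.)

-0.4719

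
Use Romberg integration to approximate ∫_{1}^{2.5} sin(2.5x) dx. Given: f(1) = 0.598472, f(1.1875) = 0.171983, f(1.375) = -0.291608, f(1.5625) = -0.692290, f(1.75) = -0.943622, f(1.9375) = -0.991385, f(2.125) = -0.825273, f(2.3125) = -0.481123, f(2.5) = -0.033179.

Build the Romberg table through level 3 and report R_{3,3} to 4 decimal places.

-0.7202

R_{0,0} (trapezoid, 1 panel, h=1.5000): 0.423970
R_{1,0} (trapezoid, 2 panels, h=0.7500): -0.495732
R_{2,0} (trapezoid, 4 panels, h=0.3750): -0.666696
R_{3,0} (trapezoid, 8 panels, h=0.1875): -0.707001
R_{1,1} = -0.495732 + (-0.495732 − 0.423970)/3 = -0.802299
R_{2,1} = -0.666696 + (-0.666696 − (-0.495732))/3 = -0.723684
R_{3,1} = -0.707001 + (-0.707001 − (-0.666696))/3 = -0.720436
R_{2,2} = -0.723684 + (-0.723684 − (-0.802299))/15 = -0.718443
R_{3,2} = -0.720436 + (-0.720436 − (-0.723684))/15 = -0.720219
R_{3,3} = -0.720219 + (-0.720219 − (-0.718443))/63 = -0.720247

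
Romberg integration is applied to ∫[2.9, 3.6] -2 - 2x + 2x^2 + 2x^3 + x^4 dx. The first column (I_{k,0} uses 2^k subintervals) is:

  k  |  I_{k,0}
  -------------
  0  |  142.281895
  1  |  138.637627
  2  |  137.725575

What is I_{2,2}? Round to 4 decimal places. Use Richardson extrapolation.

137.4215

I_{1,1} = 138.637627 + (138.637627 − 142.281895)/3 = 137.422871
I_{2,1} = (4·137.725575 − 138.637627) / 3 = 137.421558
I_{2,2} = 137.421558 + (137.421558 − 137.422871)/15 = 137.421470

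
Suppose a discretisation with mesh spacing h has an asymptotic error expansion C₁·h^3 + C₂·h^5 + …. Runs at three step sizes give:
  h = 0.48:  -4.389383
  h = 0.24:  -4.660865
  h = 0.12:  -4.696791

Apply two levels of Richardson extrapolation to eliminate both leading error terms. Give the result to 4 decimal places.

-4.7020

First eliminate the h^3 term (factor 2^3 = 8):
  B₁ = (8·(-4.660865) − (-4.389383))/7 = -4.699648
  B₂ = (8·(-4.696791) − (-4.660865))/7 = -4.701923
Then eliminate the h^5 term (factor 2^5 = 32):
  (32·(-4.701923) − (-4.699648))/31 = -4.701996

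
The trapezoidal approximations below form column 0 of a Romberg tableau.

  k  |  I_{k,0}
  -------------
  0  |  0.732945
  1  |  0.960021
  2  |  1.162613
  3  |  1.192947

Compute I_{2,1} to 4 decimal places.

I_{2,1} = (4·1.162613 − 0.960021) / 3 = 1.230144

1.2301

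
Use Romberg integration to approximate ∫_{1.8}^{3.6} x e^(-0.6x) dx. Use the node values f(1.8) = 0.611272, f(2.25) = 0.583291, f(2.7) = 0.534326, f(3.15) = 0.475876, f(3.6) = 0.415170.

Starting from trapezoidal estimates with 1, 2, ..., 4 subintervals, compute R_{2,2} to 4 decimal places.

R_{0,0} (trapezoid, 1 panel, h=1.8000): 0.923798
R_{1,0} (trapezoid, 2 panels, h=0.9000): 0.942792
R_{2,0} (trapezoid, 4 panels, h=0.4500): 0.948021
R_{1,1} = 0.942792 + (0.942792 − 0.923798)/3 = 0.949123
R_{2,1} = 0.948021 + (0.948021 − 0.942792)/3 = 0.949764
R_{2,2} = 0.949764 + (0.949764 − 0.949123)/15 = 0.949807

0.9498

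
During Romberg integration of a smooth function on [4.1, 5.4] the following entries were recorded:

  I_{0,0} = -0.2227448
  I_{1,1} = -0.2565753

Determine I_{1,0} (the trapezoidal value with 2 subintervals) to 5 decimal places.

From I_{1,1} = (4·I_{1,0} − I_{0,0})/3, solve for I_{1,0}:
4·I_{1,0} = 3·(-0.2565753) + (-0.2227448) = -0.9924707
I_{1,0} = -0.2481177

-0.24812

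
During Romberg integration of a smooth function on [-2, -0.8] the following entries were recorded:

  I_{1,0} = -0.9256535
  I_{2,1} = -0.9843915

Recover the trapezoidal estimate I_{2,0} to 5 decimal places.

From I_{2,1} = (4·I_{2,0} − I_{1,0})/3, solve for I_{2,0}:
4·I_{2,0} = 3·(-0.9843915) + (-0.9256535) = -3.8788280
I_{2,0} = -0.9697070

-0.96971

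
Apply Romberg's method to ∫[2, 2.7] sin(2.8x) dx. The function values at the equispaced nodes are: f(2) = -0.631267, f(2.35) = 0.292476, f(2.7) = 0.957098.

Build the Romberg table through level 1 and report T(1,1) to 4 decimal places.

T(0,0) (trapezoid, 1 panel, h=0.7000): 0.114041
T(1,0) (trapezoid, 2 panels, h=0.3500): 0.159387
T(1,1) = 0.159387 + (0.159387 − 0.114041)/3 = 0.174502

0.1745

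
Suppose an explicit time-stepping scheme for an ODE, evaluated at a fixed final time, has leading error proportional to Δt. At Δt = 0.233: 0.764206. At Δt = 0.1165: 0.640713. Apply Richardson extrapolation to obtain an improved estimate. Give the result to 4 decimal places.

0.5172

The leading error scales as Δt; refining by a factor of 2 reduces it by 2^1 = 2.
Extrapolated value = (2·A(Δt/2) − A(Δt)) / (2 − 1)
= (2·0.640713 − 0.764206) / 1
= 0.517220 / 1 = 0.517220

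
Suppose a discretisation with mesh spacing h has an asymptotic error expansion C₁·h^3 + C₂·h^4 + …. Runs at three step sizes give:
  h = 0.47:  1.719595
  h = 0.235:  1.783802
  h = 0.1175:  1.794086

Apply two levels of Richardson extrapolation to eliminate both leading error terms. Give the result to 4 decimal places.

First eliminate the h^3 term (factor 2^3 = 8):
  B₁ = (8·1.783802 − 1.719595)/7 = 1.792974
  B₂ = (8·1.794086 − 1.783802)/7 = 1.795555
Then eliminate the h^4 term (factor 2^4 = 16):
  (16·1.795555 − 1.792974)/15 = 1.795727

1.7957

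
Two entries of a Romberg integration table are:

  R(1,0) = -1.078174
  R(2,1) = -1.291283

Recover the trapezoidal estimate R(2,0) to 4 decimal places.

-1.2380

From R(2,1) = (4·R(2,0) − R(1,0))/3, solve for R(2,0):
4·R(2,0) = 3·(-1.291283) + (-1.078174) = -4.952023
R(2,0) = -1.238006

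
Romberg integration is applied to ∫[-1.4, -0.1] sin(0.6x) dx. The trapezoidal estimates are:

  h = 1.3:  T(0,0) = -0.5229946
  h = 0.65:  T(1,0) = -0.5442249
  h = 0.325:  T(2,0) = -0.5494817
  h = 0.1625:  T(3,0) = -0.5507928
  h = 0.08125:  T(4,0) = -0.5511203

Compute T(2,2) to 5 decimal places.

Richardson extrapolation on the trapezoidal column (denominator 4−1=3):
T(1,1) = -0.5442249 + (-0.5442249 − (-0.5229946))/3 = -0.5513017
T(2,1) = -0.5494817 + (-0.5494817 − (-0.5442249))/3 = -0.5512340
T(2,2) = -0.5512340 + (-0.5512340 − (-0.5513017))/15 = -0.5512295

-0.55123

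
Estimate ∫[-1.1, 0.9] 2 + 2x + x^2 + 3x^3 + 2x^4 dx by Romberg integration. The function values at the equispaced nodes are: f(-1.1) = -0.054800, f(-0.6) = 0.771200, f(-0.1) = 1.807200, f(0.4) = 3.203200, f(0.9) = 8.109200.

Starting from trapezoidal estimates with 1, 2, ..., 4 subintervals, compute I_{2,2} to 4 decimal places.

4.5611

I_{0,0} (trapezoid, 1 panel, h=2.0000): 8.054400
I_{1,0} (trapezoid, 2 panels, h=1.0000): 5.834400
I_{2,0} (trapezoid, 4 panels, h=0.5000): 4.904400
I_{1,1} = 5.834400 + (5.834400 − 8.054400)/3 = 5.094400
I_{2,1} = 4.904400 + (4.904400 − 5.834400)/3 = 4.594400
I_{2,2} = 4.594400 + (4.594400 − 5.094400)/15 = 4.561067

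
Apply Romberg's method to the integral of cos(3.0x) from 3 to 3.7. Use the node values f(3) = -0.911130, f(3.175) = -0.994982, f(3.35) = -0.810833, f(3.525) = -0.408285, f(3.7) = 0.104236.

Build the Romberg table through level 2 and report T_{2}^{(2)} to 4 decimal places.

T_{0}^{(0)} (trapezoid, 1 panel, h=0.7000): -0.282413
T_{1}^{(0)} (trapezoid, 2 panels, h=0.3500): -0.424998
T_{2}^{(0)} (trapezoid, 4 panels, h=0.1750): -0.458071
T_{1}^{(1)} = -0.424998 + (-0.424998 − (-0.282413))/3 = -0.472526
T_{2}^{(1)} = -0.458071 + (-0.458071 − (-0.424998))/3 = -0.469095
T_{2}^{(2)} = -0.469095 + (-0.469095 − (-0.472526))/15 = -0.468866

-0.4689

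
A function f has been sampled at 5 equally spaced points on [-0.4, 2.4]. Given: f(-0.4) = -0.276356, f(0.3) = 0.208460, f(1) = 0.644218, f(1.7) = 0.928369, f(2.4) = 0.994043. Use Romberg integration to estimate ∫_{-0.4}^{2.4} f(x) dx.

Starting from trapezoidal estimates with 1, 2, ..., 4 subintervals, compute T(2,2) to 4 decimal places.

T(0,0) (trapezoid, 1 panel, h=2.8000): 1.004762
T(1,0) (trapezoid, 2 panels, h=1.4000): 1.404286
T(2,0) (trapezoid, 4 panels, h=0.7000): 1.497923
T(1,1) = 1.404286 + (1.404286 − 1.004762)/3 = 1.537461
T(2,1) = 1.497923 + (1.497923 − 1.404286)/3 = 1.529135
T(2,2) = 1.529135 + (1.529135 − 1.537461)/15 = 1.528580

1.5286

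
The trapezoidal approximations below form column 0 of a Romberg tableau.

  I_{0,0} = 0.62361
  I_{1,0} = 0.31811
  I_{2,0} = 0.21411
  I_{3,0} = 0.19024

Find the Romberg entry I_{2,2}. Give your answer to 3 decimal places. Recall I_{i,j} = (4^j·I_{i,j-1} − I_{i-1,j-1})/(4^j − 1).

0.177

Richardson extrapolation on the trapezoidal column (denominator 4−1=3):
I_{1,1} = 0.31811 + (0.31811 − 0.62361)/3 = 0.21628
I_{2,1} = (4·0.21411 − 0.31811) / 3 = 0.17944
I_{2,2} = (16·0.17944 − 0.21628) / 15 = 0.17698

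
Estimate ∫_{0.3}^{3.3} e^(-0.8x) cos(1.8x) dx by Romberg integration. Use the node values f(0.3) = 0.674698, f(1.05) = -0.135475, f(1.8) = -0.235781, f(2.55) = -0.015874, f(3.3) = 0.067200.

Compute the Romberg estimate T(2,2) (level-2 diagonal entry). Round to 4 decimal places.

-0.0826

T(0,0) (trapezoid, 1 panel, h=3.0000): 1.112847
T(1,0) (trapezoid, 2 panels, h=1.5000): 0.202752
T(2,0) (trapezoid, 4 panels, h=0.7500): -0.012136
T(1,1) = 0.202752 + (0.202752 − 1.112847)/3 = -0.100613
T(2,1) = -0.012136 + (-0.012136 − 0.202752)/3 = -0.083765
T(2,2) = -0.083765 + (-0.083765 − (-0.100613))/15 = -0.082642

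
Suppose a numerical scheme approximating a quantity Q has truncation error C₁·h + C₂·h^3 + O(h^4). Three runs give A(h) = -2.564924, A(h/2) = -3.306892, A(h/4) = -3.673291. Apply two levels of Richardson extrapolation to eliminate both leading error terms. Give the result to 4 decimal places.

-4.0384

First eliminate the h term (factor 2^1 = 2):
  B₁ = (2·(-3.306892) − (-2.564924))/1 = -4.048860
  B₂ = (2·(-3.673291) − (-3.306892))/1 = -4.039690
Then eliminate the h^3 term (factor 2^3 = 8):
  (8·(-4.039690) − (-4.048860))/7 = -4.038380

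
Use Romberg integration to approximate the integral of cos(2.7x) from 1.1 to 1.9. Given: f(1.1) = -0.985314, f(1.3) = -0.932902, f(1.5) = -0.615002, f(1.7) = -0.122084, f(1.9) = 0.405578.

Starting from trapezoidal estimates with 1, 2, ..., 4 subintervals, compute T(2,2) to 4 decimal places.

-0.4018

T(0,0) (trapezoid, 1 panel, h=0.8000): -0.231894
T(1,0) (trapezoid, 2 panels, h=0.4000): -0.361948
T(2,0) (trapezoid, 4 panels, h=0.2000): -0.391971
T(1,1) = -0.361948 + (-0.361948 − (-0.231894))/3 = -0.405299
T(2,1) = -0.391971 + (-0.391971 − (-0.361948))/3 = -0.401979
T(2,2) = -0.401979 + (-0.401979 − (-0.405299))/15 = -0.401758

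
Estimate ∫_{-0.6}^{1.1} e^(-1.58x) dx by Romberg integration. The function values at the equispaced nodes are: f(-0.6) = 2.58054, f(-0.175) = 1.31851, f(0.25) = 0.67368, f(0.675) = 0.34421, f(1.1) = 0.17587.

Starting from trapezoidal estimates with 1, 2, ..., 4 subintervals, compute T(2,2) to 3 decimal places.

1.522

T(0,0) (trapezoid, 1 panel, h=1.7000): 2.34295
T(1,0) (trapezoid, 2 panels, h=0.8500): 1.74410
T(2,0) (trapezoid, 4 panels, h=0.4250): 1.57871
T(1,1) = 1.74410 + (1.74410 − 2.34295)/3 = 1.54448
T(2,1) = 1.57871 + (1.57871 − 1.74410)/3 = 1.52358
T(2,2) = 1.52358 + (1.52358 − 1.54448)/15 = 1.52219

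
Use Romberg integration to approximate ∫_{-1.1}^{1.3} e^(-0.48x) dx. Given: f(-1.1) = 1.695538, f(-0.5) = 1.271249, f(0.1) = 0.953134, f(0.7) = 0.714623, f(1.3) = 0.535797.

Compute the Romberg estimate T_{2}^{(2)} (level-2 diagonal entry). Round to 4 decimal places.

2.4161

T_{0}^{(0)} (trapezoid, 1 panel, h=2.4000): 2.677602
T_{1}^{(0)} (trapezoid, 2 panels, h=1.2000): 2.482562
T_{2}^{(0)} (trapezoid, 4 panels, h=0.6000): 2.432804
T_{1}^{(1)} = 2.482562 + (2.482562 − 2.677602)/3 = 2.417549
T_{2}^{(1)} = 2.432804 + (2.432804 − 2.482562)/3 = 2.416218
T_{2}^{(2)} = 2.416218 + (2.416218 − 2.417549)/15 = 2.416129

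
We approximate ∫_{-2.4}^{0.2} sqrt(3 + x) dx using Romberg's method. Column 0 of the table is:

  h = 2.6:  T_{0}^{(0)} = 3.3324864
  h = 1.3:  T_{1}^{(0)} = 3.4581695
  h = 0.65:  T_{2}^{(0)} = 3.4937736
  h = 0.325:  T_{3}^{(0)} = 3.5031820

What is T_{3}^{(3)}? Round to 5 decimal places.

3.50637

Richardson extrapolation on the trapezoidal column (denominator 4−1=3):
T_{1}^{(1)} = 3.4581695 + (3.4581695 − 3.3324864)/3 = 3.5000639
T_{2}^{(1)} = (4·3.4937736 − 3.4581695) / 3 = 3.5056416
T_{3}^{(1)} = 3.5031820 + (3.5031820 − 3.4937736)/3 = 3.5063181
T_{2}^{(2)} = (16·3.5056416 − 3.5000639) / 15 = 3.5060134
T_{3}^{(2)} = 3.5063181 + (3.5063181 − 3.5056416)/15 = 3.5063632
T_{3}^{(3)} = (64·3.5063632 − 3.5060134) / 63 = 3.5063688
(Column j=1 coincides with Simpson's rule on the same nodes.)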